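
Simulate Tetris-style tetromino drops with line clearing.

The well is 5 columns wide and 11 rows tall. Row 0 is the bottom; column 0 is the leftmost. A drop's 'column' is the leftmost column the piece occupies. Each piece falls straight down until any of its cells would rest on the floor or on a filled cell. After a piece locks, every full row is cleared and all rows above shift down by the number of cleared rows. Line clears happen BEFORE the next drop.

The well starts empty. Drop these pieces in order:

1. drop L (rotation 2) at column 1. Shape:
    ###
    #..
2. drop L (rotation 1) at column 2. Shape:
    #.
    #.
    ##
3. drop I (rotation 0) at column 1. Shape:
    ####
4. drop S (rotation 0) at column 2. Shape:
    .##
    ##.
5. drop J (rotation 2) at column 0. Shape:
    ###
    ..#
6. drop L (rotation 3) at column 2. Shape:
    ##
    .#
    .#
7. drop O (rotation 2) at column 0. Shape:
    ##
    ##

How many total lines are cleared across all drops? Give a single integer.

Answer: 0

Derivation:
Drop 1: L rot2 at col 1 lands with bottom-row=0; cleared 0 line(s) (total 0); column heights now [0 2 2 2 0], max=2
Drop 2: L rot1 at col 2 lands with bottom-row=2; cleared 0 line(s) (total 0); column heights now [0 2 5 3 0], max=5
Drop 3: I rot0 at col 1 lands with bottom-row=5; cleared 0 line(s) (total 0); column heights now [0 6 6 6 6], max=6
Drop 4: S rot0 at col 2 lands with bottom-row=6; cleared 0 line(s) (total 0); column heights now [0 6 7 8 8], max=8
Drop 5: J rot2 at col 0 lands with bottom-row=7; cleared 0 line(s) (total 0); column heights now [9 9 9 8 8], max=9
Drop 6: L rot3 at col 2 lands with bottom-row=8; cleared 0 line(s) (total 0); column heights now [9 9 11 11 8], max=11
Drop 7: O rot2 at col 0 lands with bottom-row=9; cleared 0 line(s) (total 0); column heights now [11 11 11 11 8], max=11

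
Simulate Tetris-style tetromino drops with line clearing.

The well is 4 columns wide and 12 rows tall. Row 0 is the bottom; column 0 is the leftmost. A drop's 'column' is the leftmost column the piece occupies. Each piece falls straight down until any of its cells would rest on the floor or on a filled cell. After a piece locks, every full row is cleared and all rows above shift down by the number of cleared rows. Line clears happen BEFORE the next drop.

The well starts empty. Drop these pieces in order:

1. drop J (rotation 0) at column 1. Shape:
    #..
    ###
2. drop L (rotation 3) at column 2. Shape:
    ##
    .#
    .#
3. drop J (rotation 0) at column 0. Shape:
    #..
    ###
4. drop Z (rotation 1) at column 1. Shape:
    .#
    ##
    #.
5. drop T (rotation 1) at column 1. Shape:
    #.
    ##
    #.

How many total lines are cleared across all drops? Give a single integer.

Answer: 0

Derivation:
Drop 1: J rot0 at col 1 lands with bottom-row=0; cleared 0 line(s) (total 0); column heights now [0 2 1 1], max=2
Drop 2: L rot3 at col 2 lands with bottom-row=1; cleared 0 line(s) (total 0); column heights now [0 2 4 4], max=4
Drop 3: J rot0 at col 0 lands with bottom-row=4; cleared 0 line(s) (total 0); column heights now [6 5 5 4], max=6
Drop 4: Z rot1 at col 1 lands with bottom-row=5; cleared 0 line(s) (total 0); column heights now [6 7 8 4], max=8
Drop 5: T rot1 at col 1 lands with bottom-row=7; cleared 0 line(s) (total 0); column heights now [6 10 9 4], max=10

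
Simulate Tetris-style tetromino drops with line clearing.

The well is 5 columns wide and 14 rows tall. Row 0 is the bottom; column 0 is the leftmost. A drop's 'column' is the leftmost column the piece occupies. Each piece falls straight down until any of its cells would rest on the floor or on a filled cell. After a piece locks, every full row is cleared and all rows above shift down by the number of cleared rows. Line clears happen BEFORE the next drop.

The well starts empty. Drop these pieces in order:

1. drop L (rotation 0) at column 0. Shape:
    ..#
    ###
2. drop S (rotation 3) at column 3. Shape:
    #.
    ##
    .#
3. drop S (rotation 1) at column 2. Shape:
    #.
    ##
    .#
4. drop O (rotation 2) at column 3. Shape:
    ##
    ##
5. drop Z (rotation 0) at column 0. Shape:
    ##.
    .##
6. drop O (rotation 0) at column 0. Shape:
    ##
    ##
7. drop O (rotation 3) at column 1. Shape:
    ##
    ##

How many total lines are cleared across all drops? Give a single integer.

Answer: 0

Derivation:
Drop 1: L rot0 at col 0 lands with bottom-row=0; cleared 0 line(s) (total 0); column heights now [1 1 2 0 0], max=2
Drop 2: S rot3 at col 3 lands with bottom-row=0; cleared 0 line(s) (total 0); column heights now [1 1 2 3 2], max=3
Drop 3: S rot1 at col 2 lands with bottom-row=3; cleared 0 line(s) (total 0); column heights now [1 1 6 5 2], max=6
Drop 4: O rot2 at col 3 lands with bottom-row=5; cleared 0 line(s) (total 0); column heights now [1 1 6 7 7], max=7
Drop 5: Z rot0 at col 0 lands with bottom-row=6; cleared 0 line(s) (total 0); column heights now [8 8 7 7 7], max=8
Drop 6: O rot0 at col 0 lands with bottom-row=8; cleared 0 line(s) (total 0); column heights now [10 10 7 7 7], max=10
Drop 7: O rot3 at col 1 lands with bottom-row=10; cleared 0 line(s) (total 0); column heights now [10 12 12 7 7], max=12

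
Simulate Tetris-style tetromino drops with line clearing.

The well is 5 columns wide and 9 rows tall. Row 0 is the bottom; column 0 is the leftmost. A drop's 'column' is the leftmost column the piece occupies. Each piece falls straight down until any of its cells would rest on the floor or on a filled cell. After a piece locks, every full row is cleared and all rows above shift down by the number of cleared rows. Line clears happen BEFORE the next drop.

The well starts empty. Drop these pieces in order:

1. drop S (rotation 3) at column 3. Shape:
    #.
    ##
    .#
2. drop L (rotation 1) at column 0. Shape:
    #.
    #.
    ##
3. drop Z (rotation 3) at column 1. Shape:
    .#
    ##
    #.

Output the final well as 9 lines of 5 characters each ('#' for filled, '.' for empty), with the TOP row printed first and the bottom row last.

Answer: .....
.....
.....
.....
.....
..#..
####.
##.##
##..#

Derivation:
Drop 1: S rot3 at col 3 lands with bottom-row=0; cleared 0 line(s) (total 0); column heights now [0 0 0 3 2], max=3
Drop 2: L rot1 at col 0 lands with bottom-row=0; cleared 0 line(s) (total 0); column heights now [3 1 0 3 2], max=3
Drop 3: Z rot3 at col 1 lands with bottom-row=1; cleared 0 line(s) (total 0); column heights now [3 3 4 3 2], max=4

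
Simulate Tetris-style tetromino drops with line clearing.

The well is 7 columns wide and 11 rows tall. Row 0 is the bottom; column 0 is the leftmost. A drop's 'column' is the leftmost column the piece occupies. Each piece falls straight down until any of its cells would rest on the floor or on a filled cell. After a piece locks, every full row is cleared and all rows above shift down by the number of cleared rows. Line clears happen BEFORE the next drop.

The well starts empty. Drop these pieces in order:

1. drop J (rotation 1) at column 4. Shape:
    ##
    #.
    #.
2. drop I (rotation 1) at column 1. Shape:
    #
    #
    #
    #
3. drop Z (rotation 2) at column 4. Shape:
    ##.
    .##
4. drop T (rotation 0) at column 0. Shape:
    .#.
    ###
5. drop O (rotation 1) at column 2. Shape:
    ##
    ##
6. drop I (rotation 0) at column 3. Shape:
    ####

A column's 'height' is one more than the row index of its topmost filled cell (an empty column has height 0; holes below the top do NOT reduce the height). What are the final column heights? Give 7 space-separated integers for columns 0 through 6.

Answer: 5 6 7 8 8 8 8

Derivation:
Drop 1: J rot1 at col 4 lands with bottom-row=0; cleared 0 line(s) (total 0); column heights now [0 0 0 0 3 3 0], max=3
Drop 2: I rot1 at col 1 lands with bottom-row=0; cleared 0 line(s) (total 0); column heights now [0 4 0 0 3 3 0], max=4
Drop 3: Z rot2 at col 4 lands with bottom-row=3; cleared 0 line(s) (total 0); column heights now [0 4 0 0 5 5 4], max=5
Drop 4: T rot0 at col 0 lands with bottom-row=4; cleared 0 line(s) (total 0); column heights now [5 6 5 0 5 5 4], max=6
Drop 5: O rot1 at col 2 lands with bottom-row=5; cleared 0 line(s) (total 0); column heights now [5 6 7 7 5 5 4], max=7
Drop 6: I rot0 at col 3 lands with bottom-row=7; cleared 0 line(s) (total 0); column heights now [5 6 7 8 8 8 8], max=8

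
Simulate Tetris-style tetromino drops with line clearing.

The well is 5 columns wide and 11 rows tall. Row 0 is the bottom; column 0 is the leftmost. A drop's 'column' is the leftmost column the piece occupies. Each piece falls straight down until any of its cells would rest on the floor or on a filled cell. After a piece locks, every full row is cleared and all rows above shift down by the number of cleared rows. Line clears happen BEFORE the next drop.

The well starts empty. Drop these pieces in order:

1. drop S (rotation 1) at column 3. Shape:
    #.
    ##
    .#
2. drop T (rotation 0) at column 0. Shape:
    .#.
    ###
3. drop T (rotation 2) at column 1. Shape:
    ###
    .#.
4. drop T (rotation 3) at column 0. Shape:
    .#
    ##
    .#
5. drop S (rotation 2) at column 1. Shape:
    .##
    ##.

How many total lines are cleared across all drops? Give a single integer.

Answer: 0

Derivation:
Drop 1: S rot1 at col 3 lands with bottom-row=0; cleared 0 line(s) (total 0); column heights now [0 0 0 3 2], max=3
Drop 2: T rot0 at col 0 lands with bottom-row=0; cleared 0 line(s) (total 0); column heights now [1 2 1 3 2], max=3
Drop 3: T rot2 at col 1 lands with bottom-row=2; cleared 0 line(s) (total 0); column heights now [1 4 4 4 2], max=4
Drop 4: T rot3 at col 0 lands with bottom-row=4; cleared 0 line(s) (total 0); column heights now [6 7 4 4 2], max=7
Drop 5: S rot2 at col 1 lands with bottom-row=7; cleared 0 line(s) (total 0); column heights now [6 8 9 9 2], max=9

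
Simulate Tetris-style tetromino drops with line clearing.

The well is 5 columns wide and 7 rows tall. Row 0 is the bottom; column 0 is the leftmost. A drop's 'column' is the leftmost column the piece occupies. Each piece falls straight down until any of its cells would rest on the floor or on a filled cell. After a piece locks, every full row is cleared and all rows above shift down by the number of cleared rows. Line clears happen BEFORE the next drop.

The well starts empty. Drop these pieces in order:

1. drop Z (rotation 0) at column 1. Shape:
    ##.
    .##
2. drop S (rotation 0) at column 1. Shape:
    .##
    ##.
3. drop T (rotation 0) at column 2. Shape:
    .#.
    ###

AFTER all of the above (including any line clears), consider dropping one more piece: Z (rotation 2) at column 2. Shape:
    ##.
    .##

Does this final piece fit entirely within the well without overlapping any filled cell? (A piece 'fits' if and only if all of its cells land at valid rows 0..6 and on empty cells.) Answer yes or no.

Answer: no

Derivation:
Drop 1: Z rot0 at col 1 lands with bottom-row=0; cleared 0 line(s) (total 0); column heights now [0 2 2 1 0], max=2
Drop 2: S rot0 at col 1 lands with bottom-row=2; cleared 0 line(s) (total 0); column heights now [0 3 4 4 0], max=4
Drop 3: T rot0 at col 2 lands with bottom-row=4; cleared 0 line(s) (total 0); column heights now [0 3 5 6 5], max=6
Test piece Z rot2 at col 2 (width 3): heights before test = [0 3 5 6 5]; fits = False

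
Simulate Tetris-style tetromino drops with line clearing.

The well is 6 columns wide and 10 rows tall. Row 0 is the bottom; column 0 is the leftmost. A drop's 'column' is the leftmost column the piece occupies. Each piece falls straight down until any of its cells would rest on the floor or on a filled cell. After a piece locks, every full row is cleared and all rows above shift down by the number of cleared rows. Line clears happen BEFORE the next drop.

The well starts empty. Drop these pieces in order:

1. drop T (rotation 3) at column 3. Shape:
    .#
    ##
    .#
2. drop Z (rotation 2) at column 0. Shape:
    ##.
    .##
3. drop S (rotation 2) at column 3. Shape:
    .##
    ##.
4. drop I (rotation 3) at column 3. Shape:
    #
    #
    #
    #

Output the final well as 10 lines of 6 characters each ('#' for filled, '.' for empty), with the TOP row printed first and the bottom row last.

Answer: ......
......
...#..
...#..
...#..
...###
...##.
....#.
##.##.
.##.#.

Derivation:
Drop 1: T rot3 at col 3 lands with bottom-row=0; cleared 0 line(s) (total 0); column heights now [0 0 0 2 3 0], max=3
Drop 2: Z rot2 at col 0 lands with bottom-row=0; cleared 0 line(s) (total 0); column heights now [2 2 1 2 3 0], max=3
Drop 3: S rot2 at col 3 lands with bottom-row=3; cleared 0 line(s) (total 0); column heights now [2 2 1 4 5 5], max=5
Drop 4: I rot3 at col 3 lands with bottom-row=4; cleared 0 line(s) (total 0); column heights now [2 2 1 8 5 5], max=8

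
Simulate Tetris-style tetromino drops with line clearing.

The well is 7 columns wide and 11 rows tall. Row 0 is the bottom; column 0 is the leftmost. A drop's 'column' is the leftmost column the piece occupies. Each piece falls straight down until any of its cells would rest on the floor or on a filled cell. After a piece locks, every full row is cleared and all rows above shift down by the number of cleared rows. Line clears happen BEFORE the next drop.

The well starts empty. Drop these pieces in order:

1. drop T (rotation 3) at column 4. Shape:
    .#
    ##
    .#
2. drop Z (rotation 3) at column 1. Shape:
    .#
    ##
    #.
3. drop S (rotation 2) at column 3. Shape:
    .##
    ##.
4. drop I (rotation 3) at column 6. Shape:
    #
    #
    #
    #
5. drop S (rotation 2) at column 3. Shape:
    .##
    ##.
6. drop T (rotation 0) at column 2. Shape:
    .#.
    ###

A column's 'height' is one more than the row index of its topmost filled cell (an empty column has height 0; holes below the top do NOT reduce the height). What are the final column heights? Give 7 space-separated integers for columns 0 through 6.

Drop 1: T rot3 at col 4 lands with bottom-row=0; cleared 0 line(s) (total 0); column heights now [0 0 0 0 2 3 0], max=3
Drop 2: Z rot3 at col 1 lands with bottom-row=0; cleared 0 line(s) (total 0); column heights now [0 2 3 0 2 3 0], max=3
Drop 3: S rot2 at col 3 lands with bottom-row=2; cleared 0 line(s) (total 0); column heights now [0 2 3 3 4 4 0], max=4
Drop 4: I rot3 at col 6 lands with bottom-row=0; cleared 0 line(s) (total 0); column heights now [0 2 3 3 4 4 4], max=4
Drop 5: S rot2 at col 3 lands with bottom-row=4; cleared 0 line(s) (total 0); column heights now [0 2 3 5 6 6 4], max=6
Drop 6: T rot0 at col 2 lands with bottom-row=6; cleared 0 line(s) (total 0); column heights now [0 2 7 8 7 6 4], max=8

Answer: 0 2 7 8 7 6 4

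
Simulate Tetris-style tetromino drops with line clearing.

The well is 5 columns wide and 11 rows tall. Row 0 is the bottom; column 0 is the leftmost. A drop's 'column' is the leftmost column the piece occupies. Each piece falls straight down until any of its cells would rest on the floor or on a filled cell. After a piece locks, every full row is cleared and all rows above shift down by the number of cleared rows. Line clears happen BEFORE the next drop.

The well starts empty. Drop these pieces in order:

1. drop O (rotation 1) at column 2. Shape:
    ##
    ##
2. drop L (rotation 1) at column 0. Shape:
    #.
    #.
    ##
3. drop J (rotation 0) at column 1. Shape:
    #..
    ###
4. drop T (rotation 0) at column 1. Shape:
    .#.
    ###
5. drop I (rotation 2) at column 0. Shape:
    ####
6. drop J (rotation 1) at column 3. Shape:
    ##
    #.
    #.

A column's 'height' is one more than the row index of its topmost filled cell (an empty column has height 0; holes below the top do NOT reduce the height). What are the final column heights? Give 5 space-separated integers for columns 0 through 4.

Drop 1: O rot1 at col 2 lands with bottom-row=0; cleared 0 line(s) (total 0); column heights now [0 0 2 2 0], max=2
Drop 2: L rot1 at col 0 lands with bottom-row=0; cleared 0 line(s) (total 0); column heights now [3 1 2 2 0], max=3
Drop 3: J rot0 at col 1 lands with bottom-row=2; cleared 0 line(s) (total 0); column heights now [3 4 3 3 0], max=4
Drop 4: T rot0 at col 1 lands with bottom-row=4; cleared 0 line(s) (total 0); column heights now [3 5 6 5 0], max=6
Drop 5: I rot2 at col 0 lands with bottom-row=6; cleared 0 line(s) (total 0); column heights now [7 7 7 7 0], max=7
Drop 6: J rot1 at col 3 lands with bottom-row=7; cleared 0 line(s) (total 0); column heights now [7 7 7 10 10], max=10

Answer: 7 7 7 10 10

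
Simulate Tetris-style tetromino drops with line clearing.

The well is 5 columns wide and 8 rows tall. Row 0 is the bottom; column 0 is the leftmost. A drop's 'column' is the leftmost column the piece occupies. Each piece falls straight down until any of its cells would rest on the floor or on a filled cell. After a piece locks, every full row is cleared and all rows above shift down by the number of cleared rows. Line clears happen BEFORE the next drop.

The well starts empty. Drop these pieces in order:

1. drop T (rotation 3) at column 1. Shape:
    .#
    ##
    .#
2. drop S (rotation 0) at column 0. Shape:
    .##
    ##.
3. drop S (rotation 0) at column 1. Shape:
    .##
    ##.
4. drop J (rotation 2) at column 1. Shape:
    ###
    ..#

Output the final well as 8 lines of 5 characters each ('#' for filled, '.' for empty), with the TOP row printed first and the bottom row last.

Answer: .###.
...#.
..##.
.##..
.##..
###..
.##..
..#..

Derivation:
Drop 1: T rot3 at col 1 lands with bottom-row=0; cleared 0 line(s) (total 0); column heights now [0 2 3 0 0], max=3
Drop 2: S rot0 at col 0 lands with bottom-row=2; cleared 0 line(s) (total 0); column heights now [3 4 4 0 0], max=4
Drop 3: S rot0 at col 1 lands with bottom-row=4; cleared 0 line(s) (total 0); column heights now [3 5 6 6 0], max=6
Drop 4: J rot2 at col 1 lands with bottom-row=6; cleared 0 line(s) (total 0); column heights now [3 8 8 8 0], max=8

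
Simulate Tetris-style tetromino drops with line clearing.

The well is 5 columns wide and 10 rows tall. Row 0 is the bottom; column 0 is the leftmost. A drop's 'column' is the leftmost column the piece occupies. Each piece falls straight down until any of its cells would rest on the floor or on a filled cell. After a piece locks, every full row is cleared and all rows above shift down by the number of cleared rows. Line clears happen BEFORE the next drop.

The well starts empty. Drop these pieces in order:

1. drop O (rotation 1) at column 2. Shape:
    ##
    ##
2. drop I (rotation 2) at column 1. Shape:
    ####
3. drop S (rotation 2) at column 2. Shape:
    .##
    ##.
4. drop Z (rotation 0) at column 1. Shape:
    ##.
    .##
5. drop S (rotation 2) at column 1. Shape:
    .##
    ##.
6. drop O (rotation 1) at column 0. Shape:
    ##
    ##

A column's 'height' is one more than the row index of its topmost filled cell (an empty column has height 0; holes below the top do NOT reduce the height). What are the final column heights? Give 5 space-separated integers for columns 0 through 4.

Drop 1: O rot1 at col 2 lands with bottom-row=0; cleared 0 line(s) (total 0); column heights now [0 0 2 2 0], max=2
Drop 2: I rot2 at col 1 lands with bottom-row=2; cleared 0 line(s) (total 0); column heights now [0 3 3 3 3], max=3
Drop 3: S rot2 at col 2 lands with bottom-row=3; cleared 0 line(s) (total 0); column heights now [0 3 4 5 5], max=5
Drop 4: Z rot0 at col 1 lands with bottom-row=5; cleared 0 line(s) (total 0); column heights now [0 7 7 6 5], max=7
Drop 5: S rot2 at col 1 lands with bottom-row=7; cleared 0 line(s) (total 0); column heights now [0 8 9 9 5], max=9
Drop 6: O rot1 at col 0 lands with bottom-row=8; cleared 0 line(s) (total 0); column heights now [10 10 9 9 5], max=10

Answer: 10 10 9 9 5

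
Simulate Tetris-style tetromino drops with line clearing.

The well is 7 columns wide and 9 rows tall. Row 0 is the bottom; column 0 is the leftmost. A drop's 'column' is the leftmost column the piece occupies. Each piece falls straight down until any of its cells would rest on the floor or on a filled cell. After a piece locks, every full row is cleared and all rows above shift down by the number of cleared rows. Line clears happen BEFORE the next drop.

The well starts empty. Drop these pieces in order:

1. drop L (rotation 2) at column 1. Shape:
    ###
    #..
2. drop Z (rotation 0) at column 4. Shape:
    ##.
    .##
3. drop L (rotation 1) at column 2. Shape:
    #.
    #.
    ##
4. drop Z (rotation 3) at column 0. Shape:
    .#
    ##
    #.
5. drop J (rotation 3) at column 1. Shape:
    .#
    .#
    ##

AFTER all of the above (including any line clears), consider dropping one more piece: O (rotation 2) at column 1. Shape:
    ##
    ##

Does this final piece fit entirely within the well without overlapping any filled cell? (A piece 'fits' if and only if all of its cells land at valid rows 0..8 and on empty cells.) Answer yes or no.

Answer: no

Derivation:
Drop 1: L rot2 at col 1 lands with bottom-row=0; cleared 0 line(s) (total 0); column heights now [0 2 2 2 0 0 0], max=2
Drop 2: Z rot0 at col 4 lands with bottom-row=0; cleared 0 line(s) (total 0); column heights now [0 2 2 2 2 2 1], max=2
Drop 3: L rot1 at col 2 lands with bottom-row=2; cleared 0 line(s) (total 0); column heights now [0 2 5 3 2 2 1], max=5
Drop 4: Z rot3 at col 0 lands with bottom-row=1; cleared 0 line(s) (total 0); column heights now [3 4 5 3 2 2 1], max=5
Drop 5: J rot3 at col 1 lands with bottom-row=5; cleared 0 line(s) (total 0); column heights now [3 6 8 3 2 2 1], max=8
Test piece O rot2 at col 1 (width 2): heights before test = [3 6 8 3 2 2 1]; fits = False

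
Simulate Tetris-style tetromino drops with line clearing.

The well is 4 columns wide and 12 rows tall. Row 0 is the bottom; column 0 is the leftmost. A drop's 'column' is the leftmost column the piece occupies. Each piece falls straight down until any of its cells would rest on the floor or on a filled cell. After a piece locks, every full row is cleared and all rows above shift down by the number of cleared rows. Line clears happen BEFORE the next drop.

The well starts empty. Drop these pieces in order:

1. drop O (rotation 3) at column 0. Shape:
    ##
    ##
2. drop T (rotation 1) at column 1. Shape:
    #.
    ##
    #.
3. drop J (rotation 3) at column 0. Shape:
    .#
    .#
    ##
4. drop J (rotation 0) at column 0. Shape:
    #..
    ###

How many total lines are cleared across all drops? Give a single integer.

Answer: 0

Derivation:
Drop 1: O rot3 at col 0 lands with bottom-row=0; cleared 0 line(s) (total 0); column heights now [2 2 0 0], max=2
Drop 2: T rot1 at col 1 lands with bottom-row=2; cleared 0 line(s) (total 0); column heights now [2 5 4 0], max=5
Drop 3: J rot3 at col 0 lands with bottom-row=5; cleared 0 line(s) (total 0); column heights now [6 8 4 0], max=8
Drop 4: J rot0 at col 0 lands with bottom-row=8; cleared 0 line(s) (total 0); column heights now [10 9 9 0], max=10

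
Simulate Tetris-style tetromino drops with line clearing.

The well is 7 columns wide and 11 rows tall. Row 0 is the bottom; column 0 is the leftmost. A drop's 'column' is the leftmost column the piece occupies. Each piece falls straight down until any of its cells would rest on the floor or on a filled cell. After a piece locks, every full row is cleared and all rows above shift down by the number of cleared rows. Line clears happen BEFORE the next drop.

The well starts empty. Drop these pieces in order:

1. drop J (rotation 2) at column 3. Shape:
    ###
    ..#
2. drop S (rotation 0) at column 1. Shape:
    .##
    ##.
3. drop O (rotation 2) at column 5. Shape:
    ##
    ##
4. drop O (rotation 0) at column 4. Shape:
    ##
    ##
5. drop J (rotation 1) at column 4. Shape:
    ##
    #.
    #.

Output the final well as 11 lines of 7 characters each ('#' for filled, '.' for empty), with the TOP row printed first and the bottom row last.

Answer: .......
.......
....##.
....#..
....#..
....##.
....##.
.....##
..##.##
.#####.
.....#.

Derivation:
Drop 1: J rot2 at col 3 lands with bottom-row=0; cleared 0 line(s) (total 0); column heights now [0 0 0 2 2 2 0], max=2
Drop 2: S rot0 at col 1 lands with bottom-row=1; cleared 0 line(s) (total 0); column heights now [0 2 3 3 2 2 0], max=3
Drop 3: O rot2 at col 5 lands with bottom-row=2; cleared 0 line(s) (total 0); column heights now [0 2 3 3 2 4 4], max=4
Drop 4: O rot0 at col 4 lands with bottom-row=4; cleared 0 line(s) (total 0); column heights now [0 2 3 3 6 6 4], max=6
Drop 5: J rot1 at col 4 lands with bottom-row=6; cleared 0 line(s) (total 0); column heights now [0 2 3 3 9 9 4], max=9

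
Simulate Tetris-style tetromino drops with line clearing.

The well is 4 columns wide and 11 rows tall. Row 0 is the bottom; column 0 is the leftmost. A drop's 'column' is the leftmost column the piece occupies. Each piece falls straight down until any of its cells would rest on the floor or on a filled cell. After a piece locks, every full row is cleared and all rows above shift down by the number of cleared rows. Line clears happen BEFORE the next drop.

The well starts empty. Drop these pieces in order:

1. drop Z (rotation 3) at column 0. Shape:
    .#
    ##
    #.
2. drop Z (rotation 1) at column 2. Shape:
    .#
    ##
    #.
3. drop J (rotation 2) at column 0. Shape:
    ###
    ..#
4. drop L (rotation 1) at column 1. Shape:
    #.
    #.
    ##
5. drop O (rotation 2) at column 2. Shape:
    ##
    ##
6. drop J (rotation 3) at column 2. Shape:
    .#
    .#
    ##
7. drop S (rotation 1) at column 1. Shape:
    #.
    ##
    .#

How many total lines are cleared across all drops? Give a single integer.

Answer: 1

Derivation:
Drop 1: Z rot3 at col 0 lands with bottom-row=0; cleared 0 line(s) (total 0); column heights now [2 3 0 0], max=3
Drop 2: Z rot1 at col 2 lands with bottom-row=0; cleared 1 line(s) (total 1); column heights now [1 2 1 2], max=2
Drop 3: J rot2 at col 0 lands with bottom-row=1; cleared 0 line(s) (total 1); column heights now [3 3 3 2], max=3
Drop 4: L rot1 at col 1 lands with bottom-row=3; cleared 0 line(s) (total 1); column heights now [3 6 4 2], max=6
Drop 5: O rot2 at col 2 lands with bottom-row=4; cleared 0 line(s) (total 1); column heights now [3 6 6 6], max=6
Drop 6: J rot3 at col 2 lands with bottom-row=6; cleared 0 line(s) (total 1); column heights now [3 6 7 9], max=9
Drop 7: S rot1 at col 1 lands with bottom-row=7; cleared 0 line(s) (total 1); column heights now [3 10 9 9], max=10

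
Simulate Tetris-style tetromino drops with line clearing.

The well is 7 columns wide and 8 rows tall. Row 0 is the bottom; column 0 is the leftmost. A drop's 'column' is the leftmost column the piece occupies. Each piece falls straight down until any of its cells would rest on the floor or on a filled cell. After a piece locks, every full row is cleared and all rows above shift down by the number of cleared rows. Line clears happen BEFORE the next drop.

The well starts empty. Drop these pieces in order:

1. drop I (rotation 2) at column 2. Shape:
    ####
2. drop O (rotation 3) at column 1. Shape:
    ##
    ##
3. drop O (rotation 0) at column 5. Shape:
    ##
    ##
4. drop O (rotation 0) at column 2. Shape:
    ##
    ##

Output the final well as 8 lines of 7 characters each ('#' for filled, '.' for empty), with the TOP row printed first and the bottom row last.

Drop 1: I rot2 at col 2 lands with bottom-row=0; cleared 0 line(s) (total 0); column heights now [0 0 1 1 1 1 0], max=1
Drop 2: O rot3 at col 1 lands with bottom-row=1; cleared 0 line(s) (total 0); column heights now [0 3 3 1 1 1 0], max=3
Drop 3: O rot0 at col 5 lands with bottom-row=1; cleared 0 line(s) (total 0); column heights now [0 3 3 1 1 3 3], max=3
Drop 4: O rot0 at col 2 lands with bottom-row=3; cleared 0 line(s) (total 0); column heights now [0 3 5 5 1 3 3], max=5

Answer: .......
.......
.......
..##...
..##...
.##..##
.##..##
..####.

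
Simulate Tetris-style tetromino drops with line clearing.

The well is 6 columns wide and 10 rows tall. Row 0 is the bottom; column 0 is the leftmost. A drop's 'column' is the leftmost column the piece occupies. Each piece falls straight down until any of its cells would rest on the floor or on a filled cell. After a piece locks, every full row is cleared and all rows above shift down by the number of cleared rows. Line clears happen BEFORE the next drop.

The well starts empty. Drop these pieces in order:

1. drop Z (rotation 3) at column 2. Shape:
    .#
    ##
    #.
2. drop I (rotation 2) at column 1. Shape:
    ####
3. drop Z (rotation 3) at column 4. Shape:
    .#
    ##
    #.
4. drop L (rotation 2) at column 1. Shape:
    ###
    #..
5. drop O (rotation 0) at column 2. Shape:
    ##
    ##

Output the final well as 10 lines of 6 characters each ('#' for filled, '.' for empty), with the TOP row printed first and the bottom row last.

Answer: ......
......
..##..
..##.#
.#####
.#..#.
.####.
...#..
..##..
..#...

Derivation:
Drop 1: Z rot3 at col 2 lands with bottom-row=0; cleared 0 line(s) (total 0); column heights now [0 0 2 3 0 0], max=3
Drop 2: I rot2 at col 1 lands with bottom-row=3; cleared 0 line(s) (total 0); column heights now [0 4 4 4 4 0], max=4
Drop 3: Z rot3 at col 4 lands with bottom-row=4; cleared 0 line(s) (total 0); column heights now [0 4 4 4 6 7], max=7
Drop 4: L rot2 at col 1 lands with bottom-row=4; cleared 0 line(s) (total 0); column heights now [0 6 6 6 6 7], max=7
Drop 5: O rot0 at col 2 lands with bottom-row=6; cleared 0 line(s) (total 0); column heights now [0 6 8 8 6 7], max=8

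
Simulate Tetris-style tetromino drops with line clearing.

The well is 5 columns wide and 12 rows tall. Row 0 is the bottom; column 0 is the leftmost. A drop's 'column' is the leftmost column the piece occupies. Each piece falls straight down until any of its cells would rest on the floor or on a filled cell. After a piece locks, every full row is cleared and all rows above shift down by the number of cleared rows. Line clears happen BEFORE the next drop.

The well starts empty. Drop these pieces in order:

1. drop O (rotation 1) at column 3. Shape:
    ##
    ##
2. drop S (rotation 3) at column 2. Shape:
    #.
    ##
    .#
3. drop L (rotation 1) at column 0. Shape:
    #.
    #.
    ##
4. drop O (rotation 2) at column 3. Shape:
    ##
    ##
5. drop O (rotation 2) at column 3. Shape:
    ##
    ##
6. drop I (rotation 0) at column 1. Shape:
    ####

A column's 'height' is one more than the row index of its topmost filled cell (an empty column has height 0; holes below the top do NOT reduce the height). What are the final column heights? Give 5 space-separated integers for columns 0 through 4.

Drop 1: O rot1 at col 3 lands with bottom-row=0; cleared 0 line(s) (total 0); column heights now [0 0 0 2 2], max=2
Drop 2: S rot3 at col 2 lands with bottom-row=2; cleared 0 line(s) (total 0); column heights now [0 0 5 4 2], max=5
Drop 3: L rot1 at col 0 lands with bottom-row=0; cleared 0 line(s) (total 0); column heights now [3 1 5 4 2], max=5
Drop 4: O rot2 at col 3 lands with bottom-row=4; cleared 0 line(s) (total 0); column heights now [3 1 5 6 6], max=6
Drop 5: O rot2 at col 3 lands with bottom-row=6; cleared 0 line(s) (total 0); column heights now [3 1 5 8 8], max=8
Drop 6: I rot0 at col 1 lands with bottom-row=8; cleared 0 line(s) (total 0); column heights now [3 9 9 9 9], max=9

Answer: 3 9 9 9 9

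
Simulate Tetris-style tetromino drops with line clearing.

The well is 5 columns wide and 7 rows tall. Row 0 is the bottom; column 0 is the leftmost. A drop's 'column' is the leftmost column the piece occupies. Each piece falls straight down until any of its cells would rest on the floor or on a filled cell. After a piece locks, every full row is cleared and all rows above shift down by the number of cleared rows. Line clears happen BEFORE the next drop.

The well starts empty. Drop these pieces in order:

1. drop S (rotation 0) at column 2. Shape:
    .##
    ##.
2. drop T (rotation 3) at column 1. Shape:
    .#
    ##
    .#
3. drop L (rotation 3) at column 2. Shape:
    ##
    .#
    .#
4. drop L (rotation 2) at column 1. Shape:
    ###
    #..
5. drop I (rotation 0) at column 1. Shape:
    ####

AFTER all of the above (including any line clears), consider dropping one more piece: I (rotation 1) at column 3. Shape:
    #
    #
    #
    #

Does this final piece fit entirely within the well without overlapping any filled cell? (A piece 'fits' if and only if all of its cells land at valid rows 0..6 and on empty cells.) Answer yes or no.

Drop 1: S rot0 at col 2 lands with bottom-row=0; cleared 0 line(s) (total 0); column heights now [0 0 1 2 2], max=2
Drop 2: T rot3 at col 1 lands with bottom-row=1; cleared 0 line(s) (total 0); column heights now [0 3 4 2 2], max=4
Drop 3: L rot3 at col 2 lands with bottom-row=2; cleared 0 line(s) (total 0); column heights now [0 3 5 5 2], max=5
Drop 4: L rot2 at col 1 lands with bottom-row=4; cleared 0 line(s) (total 0); column heights now [0 6 6 6 2], max=6
Drop 5: I rot0 at col 1 lands with bottom-row=6; cleared 0 line(s) (total 0); column heights now [0 7 7 7 7], max=7
Test piece I rot1 at col 3 (width 1): heights before test = [0 7 7 7 7]; fits = False

Answer: no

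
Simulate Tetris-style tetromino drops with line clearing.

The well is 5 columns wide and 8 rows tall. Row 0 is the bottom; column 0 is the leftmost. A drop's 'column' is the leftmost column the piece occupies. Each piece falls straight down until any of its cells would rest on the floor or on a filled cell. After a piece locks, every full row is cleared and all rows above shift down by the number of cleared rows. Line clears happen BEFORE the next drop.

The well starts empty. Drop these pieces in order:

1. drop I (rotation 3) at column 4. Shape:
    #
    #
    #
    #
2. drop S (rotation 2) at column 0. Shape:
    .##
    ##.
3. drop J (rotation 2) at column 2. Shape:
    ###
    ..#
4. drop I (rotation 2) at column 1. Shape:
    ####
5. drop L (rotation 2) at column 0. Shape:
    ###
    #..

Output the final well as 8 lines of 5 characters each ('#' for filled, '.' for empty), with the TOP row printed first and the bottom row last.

Answer: .....
###..
..###
....#
....#
....#
.##.#
##..#

Derivation:
Drop 1: I rot3 at col 4 lands with bottom-row=0; cleared 0 line(s) (total 0); column heights now [0 0 0 0 4], max=4
Drop 2: S rot2 at col 0 lands with bottom-row=0; cleared 0 line(s) (total 0); column heights now [1 2 2 0 4], max=4
Drop 3: J rot2 at col 2 lands with bottom-row=4; cleared 0 line(s) (total 0); column heights now [1 2 6 6 6], max=6
Drop 4: I rot2 at col 1 lands with bottom-row=6; cleared 0 line(s) (total 0); column heights now [1 7 7 7 7], max=7
Drop 5: L rot2 at col 0 lands with bottom-row=6; cleared 1 line(s) (total 1); column heights now [7 7 7 6 6], max=7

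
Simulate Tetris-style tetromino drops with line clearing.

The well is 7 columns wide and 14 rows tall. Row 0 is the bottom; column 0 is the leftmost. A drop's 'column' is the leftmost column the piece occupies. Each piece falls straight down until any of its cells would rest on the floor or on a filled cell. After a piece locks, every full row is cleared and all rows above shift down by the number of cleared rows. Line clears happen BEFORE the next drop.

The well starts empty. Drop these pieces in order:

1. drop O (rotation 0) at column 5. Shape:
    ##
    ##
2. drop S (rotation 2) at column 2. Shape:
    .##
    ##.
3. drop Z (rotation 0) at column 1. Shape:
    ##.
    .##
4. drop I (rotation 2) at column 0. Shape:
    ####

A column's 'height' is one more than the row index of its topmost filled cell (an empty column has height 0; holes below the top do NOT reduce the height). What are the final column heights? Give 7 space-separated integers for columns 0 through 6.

Drop 1: O rot0 at col 5 lands with bottom-row=0; cleared 0 line(s) (total 0); column heights now [0 0 0 0 0 2 2], max=2
Drop 2: S rot2 at col 2 lands with bottom-row=0; cleared 0 line(s) (total 0); column heights now [0 0 1 2 2 2 2], max=2
Drop 3: Z rot0 at col 1 lands with bottom-row=2; cleared 0 line(s) (total 0); column heights now [0 4 4 3 2 2 2], max=4
Drop 4: I rot2 at col 0 lands with bottom-row=4; cleared 0 line(s) (total 0); column heights now [5 5 5 5 2 2 2], max=5

Answer: 5 5 5 5 2 2 2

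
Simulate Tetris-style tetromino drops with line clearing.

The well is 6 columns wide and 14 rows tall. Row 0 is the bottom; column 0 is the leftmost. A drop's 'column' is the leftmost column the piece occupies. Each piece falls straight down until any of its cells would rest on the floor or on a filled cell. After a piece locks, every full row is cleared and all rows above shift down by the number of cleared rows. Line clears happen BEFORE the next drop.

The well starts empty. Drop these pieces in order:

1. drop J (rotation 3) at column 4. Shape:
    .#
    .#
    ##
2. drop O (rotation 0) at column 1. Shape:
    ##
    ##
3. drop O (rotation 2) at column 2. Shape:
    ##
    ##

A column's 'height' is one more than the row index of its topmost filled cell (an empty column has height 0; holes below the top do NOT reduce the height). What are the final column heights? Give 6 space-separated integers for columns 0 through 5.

Drop 1: J rot3 at col 4 lands with bottom-row=0; cleared 0 line(s) (total 0); column heights now [0 0 0 0 1 3], max=3
Drop 2: O rot0 at col 1 lands with bottom-row=0; cleared 0 line(s) (total 0); column heights now [0 2 2 0 1 3], max=3
Drop 3: O rot2 at col 2 lands with bottom-row=2; cleared 0 line(s) (total 0); column heights now [0 2 4 4 1 3], max=4

Answer: 0 2 4 4 1 3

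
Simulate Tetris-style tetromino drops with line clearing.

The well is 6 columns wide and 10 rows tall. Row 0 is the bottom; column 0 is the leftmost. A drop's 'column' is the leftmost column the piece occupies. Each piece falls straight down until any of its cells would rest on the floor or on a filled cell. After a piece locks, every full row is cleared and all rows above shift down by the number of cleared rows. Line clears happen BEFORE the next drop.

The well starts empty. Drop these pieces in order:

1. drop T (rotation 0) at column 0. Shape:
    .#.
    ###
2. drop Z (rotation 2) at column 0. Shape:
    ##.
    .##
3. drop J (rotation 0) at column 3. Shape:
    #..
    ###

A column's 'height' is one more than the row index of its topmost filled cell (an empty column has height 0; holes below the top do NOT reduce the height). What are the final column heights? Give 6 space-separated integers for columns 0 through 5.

Answer: 3 3 2 1 0 0

Derivation:
Drop 1: T rot0 at col 0 lands with bottom-row=0; cleared 0 line(s) (total 0); column heights now [1 2 1 0 0 0], max=2
Drop 2: Z rot2 at col 0 lands with bottom-row=2; cleared 0 line(s) (total 0); column heights now [4 4 3 0 0 0], max=4
Drop 3: J rot0 at col 3 lands with bottom-row=0; cleared 1 line(s) (total 1); column heights now [3 3 2 1 0 0], max=3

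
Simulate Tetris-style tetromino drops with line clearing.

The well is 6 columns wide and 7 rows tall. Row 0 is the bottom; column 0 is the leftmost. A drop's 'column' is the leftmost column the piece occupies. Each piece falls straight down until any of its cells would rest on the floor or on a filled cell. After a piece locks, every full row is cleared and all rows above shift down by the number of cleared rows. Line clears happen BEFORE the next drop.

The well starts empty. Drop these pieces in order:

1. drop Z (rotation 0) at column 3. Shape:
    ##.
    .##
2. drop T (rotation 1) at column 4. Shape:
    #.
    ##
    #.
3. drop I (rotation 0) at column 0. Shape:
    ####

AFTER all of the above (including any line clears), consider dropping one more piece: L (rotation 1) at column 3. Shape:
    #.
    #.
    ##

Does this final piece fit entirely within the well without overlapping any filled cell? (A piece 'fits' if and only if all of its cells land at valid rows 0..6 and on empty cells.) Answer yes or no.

Drop 1: Z rot0 at col 3 lands with bottom-row=0; cleared 0 line(s) (total 0); column heights now [0 0 0 2 2 1], max=2
Drop 2: T rot1 at col 4 lands with bottom-row=2; cleared 0 line(s) (total 0); column heights now [0 0 0 2 5 4], max=5
Drop 3: I rot0 at col 0 lands with bottom-row=2; cleared 0 line(s) (total 0); column heights now [3 3 3 3 5 4], max=5
Test piece L rot1 at col 3 (width 2): heights before test = [3 3 3 3 5 4]; fits = False

Answer: no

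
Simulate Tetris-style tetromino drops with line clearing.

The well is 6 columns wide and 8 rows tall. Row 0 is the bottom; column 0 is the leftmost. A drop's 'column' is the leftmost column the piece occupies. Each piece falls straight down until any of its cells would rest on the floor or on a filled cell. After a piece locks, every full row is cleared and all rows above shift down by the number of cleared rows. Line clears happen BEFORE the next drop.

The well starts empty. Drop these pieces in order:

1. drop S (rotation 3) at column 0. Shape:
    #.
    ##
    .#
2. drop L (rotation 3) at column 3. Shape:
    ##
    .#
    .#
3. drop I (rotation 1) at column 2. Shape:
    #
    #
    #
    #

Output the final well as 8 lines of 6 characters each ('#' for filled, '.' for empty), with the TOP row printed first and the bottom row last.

Drop 1: S rot3 at col 0 lands with bottom-row=0; cleared 0 line(s) (total 0); column heights now [3 2 0 0 0 0], max=3
Drop 2: L rot3 at col 3 lands with bottom-row=0; cleared 0 line(s) (total 0); column heights now [3 2 0 3 3 0], max=3
Drop 3: I rot1 at col 2 lands with bottom-row=0; cleared 0 line(s) (total 0); column heights now [3 2 4 3 3 0], max=4

Answer: ......
......
......
......
..#...
#.###.
###.#.
.##.#.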